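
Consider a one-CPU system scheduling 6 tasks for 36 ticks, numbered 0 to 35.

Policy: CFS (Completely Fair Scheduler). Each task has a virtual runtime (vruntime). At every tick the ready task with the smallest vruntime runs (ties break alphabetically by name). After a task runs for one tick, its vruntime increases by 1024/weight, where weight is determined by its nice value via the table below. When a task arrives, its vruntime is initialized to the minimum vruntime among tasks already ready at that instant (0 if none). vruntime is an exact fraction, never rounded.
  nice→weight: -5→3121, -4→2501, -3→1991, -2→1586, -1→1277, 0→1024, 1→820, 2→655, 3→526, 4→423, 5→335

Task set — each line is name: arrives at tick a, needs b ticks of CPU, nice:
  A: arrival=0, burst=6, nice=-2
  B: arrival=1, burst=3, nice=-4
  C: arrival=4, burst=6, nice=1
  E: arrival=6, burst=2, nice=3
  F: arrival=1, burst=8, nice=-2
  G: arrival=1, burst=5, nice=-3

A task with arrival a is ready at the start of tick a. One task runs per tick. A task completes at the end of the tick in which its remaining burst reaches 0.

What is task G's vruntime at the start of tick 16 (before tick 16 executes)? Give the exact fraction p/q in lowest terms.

t=0: vr[A=0] → run A
t=1: vr[A=512/793 B=512/793 F=512/793 G=512/793] → run A
t=2: vr[A=1024/793 B=512/793 F=512/793 G=512/793] → run B
t=3: vr[A=1024/793 B=34304/32513 F=512/793 G=512/793] → run F
t=4: vr[A=1024/793 B=34304/32513 C=512/793 F=1024/793 G=512/793] → run C
t=5: vr[A=1024/793 B=34304/32513 C=307968/162565 F=1024/793 G=512/793] → run G
t=6: vr[A=1024/793 B=34304/32513 C=307968/162565 E=34304/32513 F=1024/793 G=1831424/1578863] → run B
t=7: vr[A=1024/793 B=47616/32513 C=307968/162565 E=34304/32513 F=1024/793 G=1831424/1578863] → run E
t=8: vr[A=1024/793 B=47616/32513 C=307968/162565 E=25668608/8550919 F=1024/793 G=1831424/1578863] → run G
t=9: vr[A=1024/793 B=47616/32513 C=307968/162565 E=25668608/8550919 F=1024/793 G=2643456/1578863] → run A
t=10: vr[A=1536/793 B=47616/32513 C=307968/162565 E=25668608/8550919 F=1024/793 G=2643456/1578863] → run F
t=11: vr[A=1536/793 B=47616/32513 C=307968/162565 E=25668608/8550919 F=1536/793 G=2643456/1578863] → run B
t=12: vr[A=1536/793 C=307968/162565 E=25668608/8550919 F=1536/793 G=2643456/1578863] → run G
t=13: vr[A=1536/793 C=307968/162565 E=25668608/8550919 F=1536/793 G=3455488/1578863] → run C
t=14: vr[A=1536/793 C=510976/162565 E=25668608/8550919 F=1536/793 G=3455488/1578863] → run A
t=15: vr[A=2048/793 C=510976/162565 E=25668608/8550919 F=1536/793 G=3455488/1578863] → run F
t=16: vr[A=2048/793 C=510976/162565 E=25668608/8550919 F=2048/793 G=3455488/1578863] → run G
t=17: vr[A=2048/793 C=510976/162565 E=25668608/8550919 F=2048/793 G=4267520/1578863] → run A
t=18: vr[A=2560/793 C=510976/162565 E=25668608/8550919 F=2048/793 G=4267520/1578863] → run F
t=19: vr[A=2560/793 C=510976/162565 E=25668608/8550919 F=2560/793 G=4267520/1578863] → run G
t=20: vr[A=2560/793 C=510976/162565 E=25668608/8550919 F=2560/793] → run E
t=21: vr[A=2560/793 C=510976/162565 F=2560/793] → run C
t=22: vr[A=2560/793 C=713984/162565 F=2560/793] → run A
t=23: vr[C=713984/162565 F=2560/793] → run F
t=24: vr[C=713984/162565 F=3072/793] → run F
t=25: vr[C=713984/162565 F=3584/793] → run C
t=26: vr[C=916992/162565 F=3584/793] → run F
t=27: vr[C=916992/162565 F=4096/793] → run F
t=28: vr[C=916992/162565] → run C
t=29: vr[C=224000/32513] → run C
t=30: (idle)
t=31: (idle)
t=32: (idle)
t=33: (idle)
t=34: (idle)
t=35: (idle)

vruntime(G, start of tick 16) = 3455488/1578863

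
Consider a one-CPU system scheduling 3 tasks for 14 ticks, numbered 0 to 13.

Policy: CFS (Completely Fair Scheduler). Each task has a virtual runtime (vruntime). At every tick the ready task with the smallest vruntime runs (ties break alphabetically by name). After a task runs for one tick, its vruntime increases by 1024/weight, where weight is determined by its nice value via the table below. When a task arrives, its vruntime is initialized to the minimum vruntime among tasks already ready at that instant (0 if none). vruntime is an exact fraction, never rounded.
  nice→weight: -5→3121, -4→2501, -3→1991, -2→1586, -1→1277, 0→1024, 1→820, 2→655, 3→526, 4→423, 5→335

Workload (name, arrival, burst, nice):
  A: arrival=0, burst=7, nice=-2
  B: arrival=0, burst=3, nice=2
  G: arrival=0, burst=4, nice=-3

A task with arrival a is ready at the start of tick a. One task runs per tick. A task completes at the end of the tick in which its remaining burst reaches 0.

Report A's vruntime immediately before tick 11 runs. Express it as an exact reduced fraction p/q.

vruntime(A, start of tick 11) = 2560/793

t=0: vr[A=0 B=0 G=0] → run A
t=1: vr[A=512/793 B=0 G=0] → run B
t=2: vr[A=512/793 B=1024/655 G=0] → run G
t=3: vr[A=512/793 B=1024/655 G=1024/1991] → run G
t=4: vr[A=512/793 B=1024/655 G=2048/1991] → run A
t=5: vr[A=1024/793 B=1024/655 G=2048/1991] → run G
t=6: vr[A=1024/793 B=1024/655 G=3072/1991] → run A
t=7: vr[A=1536/793 B=1024/655 G=3072/1991] → run G
t=8: vr[A=1536/793 B=1024/655] → run B
t=9: vr[A=1536/793 B=2048/655] → run A
t=10: vr[A=2048/793 B=2048/655] → run A
t=11: vr[A=2560/793 B=2048/655] → run B
t=12: vr[A=2560/793] → run A
t=13: vr[A=3072/793] → run A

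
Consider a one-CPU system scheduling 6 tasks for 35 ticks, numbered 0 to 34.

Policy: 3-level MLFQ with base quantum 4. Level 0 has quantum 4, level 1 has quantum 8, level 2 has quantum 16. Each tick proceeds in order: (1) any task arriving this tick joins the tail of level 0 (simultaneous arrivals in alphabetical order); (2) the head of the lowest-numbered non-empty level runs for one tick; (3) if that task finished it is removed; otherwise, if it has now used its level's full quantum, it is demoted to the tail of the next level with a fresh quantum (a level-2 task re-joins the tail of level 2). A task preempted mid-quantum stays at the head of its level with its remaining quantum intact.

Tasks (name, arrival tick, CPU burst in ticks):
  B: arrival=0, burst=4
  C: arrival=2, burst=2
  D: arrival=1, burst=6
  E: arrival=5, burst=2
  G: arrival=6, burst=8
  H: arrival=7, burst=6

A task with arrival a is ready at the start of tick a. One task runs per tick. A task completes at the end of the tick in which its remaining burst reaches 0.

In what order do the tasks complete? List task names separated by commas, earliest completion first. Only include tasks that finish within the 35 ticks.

t=0: L0/L1/L2 = B/-/- → run B
t=1: L0/L1/L2 = BD/-/- → run B
t=2: L0/L1/L2 = BDC/-/- → run B
t=3: L0/L1/L2 = BDC/-/- → run B
t=4: L0/L1/L2 = DC/-/- → run D
t=5: L0/L1/L2 = DCE/-/- → run D
t=6: L0/L1/L2 = DCEG/-/- → run D
t=7: L0/L1/L2 = DCEGH/-/- → run D
t=8: L0/L1/L2 = CEGH/D/- → run C
t=9: L0/L1/L2 = CEGH/D/- → run C
t=10: L0/L1/L2 = EGH/D/- → run E
t=11: L0/L1/L2 = EGH/D/- → run E
t=12: L0/L1/L2 = GH/D/- → run G
t=13: L0/L1/L2 = GH/D/- → run G
t=14: L0/L1/L2 = GH/D/- → run G
t=15: L0/L1/L2 = GH/D/- → run G
t=16: L0/L1/L2 = H/DG/- → run H
t=17: L0/L1/L2 = H/DG/- → run H
t=18: L0/L1/L2 = H/DG/- → run H
t=19: L0/L1/L2 = H/DG/- → run H
t=20: L0/L1/L2 = -/DGH/- → run D
t=21: L0/L1/L2 = -/DGH/- → run D
t=22: L0/L1/L2 = -/GH/- → run G
t=23: L0/L1/L2 = -/GH/- → run G
t=24: L0/L1/L2 = -/GH/- → run G
t=25: L0/L1/L2 = -/GH/- → run G
t=26: L0/L1/L2 = -/H/- → run H
t=27: L0/L1/L2 = -/H/- → run H
t=28: (idle)
t=29: (idle)
t=30: (idle)
t=31: (idle)
t=32: (idle)
t=33: (idle)
t=34: (idle)

completion order = B, C, E, D, G, H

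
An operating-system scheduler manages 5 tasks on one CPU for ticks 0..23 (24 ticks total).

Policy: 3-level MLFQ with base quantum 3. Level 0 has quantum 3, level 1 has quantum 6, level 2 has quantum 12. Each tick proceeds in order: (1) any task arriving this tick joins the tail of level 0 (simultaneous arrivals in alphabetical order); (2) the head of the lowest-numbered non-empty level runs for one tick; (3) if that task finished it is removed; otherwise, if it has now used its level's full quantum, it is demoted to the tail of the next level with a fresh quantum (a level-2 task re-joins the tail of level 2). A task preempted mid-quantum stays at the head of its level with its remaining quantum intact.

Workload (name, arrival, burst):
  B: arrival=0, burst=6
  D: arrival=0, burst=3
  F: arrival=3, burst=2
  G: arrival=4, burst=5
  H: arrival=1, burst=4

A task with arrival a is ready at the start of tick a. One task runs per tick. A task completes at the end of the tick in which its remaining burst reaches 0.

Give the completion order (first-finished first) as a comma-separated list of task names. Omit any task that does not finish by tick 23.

completion order = D, F, B, H, G

t=0: L0/L1/L2 = BD/-/- → run B
t=1: L0/L1/L2 = BDH/-/- → run B
t=2: L0/L1/L2 = BDH/-/- → run B
t=3: L0/L1/L2 = DHF/B/- → run D
t=4: L0/L1/L2 = DHFG/B/- → run D
t=5: L0/L1/L2 = DHFG/B/- → run D
t=6: L0/L1/L2 = HFG/B/- → run H
t=7: L0/L1/L2 = HFG/B/- → run H
t=8: L0/L1/L2 = HFG/B/- → run H
t=9: L0/L1/L2 = FG/BH/- → run F
t=10: L0/L1/L2 = FG/BH/- → run F
t=11: L0/L1/L2 = G/BH/- → run G
t=12: L0/L1/L2 = G/BH/- → run G
t=13: L0/L1/L2 = G/BH/- → run G
t=14: L0/L1/L2 = -/BHG/- → run B
t=15: L0/L1/L2 = -/BHG/- → run B
t=16: L0/L1/L2 = -/BHG/- → run B
t=17: L0/L1/L2 = -/HG/- → run H
t=18: L0/L1/L2 = -/G/- → run G
t=19: L0/L1/L2 = -/G/- → run G
t=20: (idle)
t=21: (idle)
t=22: (idle)
t=23: (idle)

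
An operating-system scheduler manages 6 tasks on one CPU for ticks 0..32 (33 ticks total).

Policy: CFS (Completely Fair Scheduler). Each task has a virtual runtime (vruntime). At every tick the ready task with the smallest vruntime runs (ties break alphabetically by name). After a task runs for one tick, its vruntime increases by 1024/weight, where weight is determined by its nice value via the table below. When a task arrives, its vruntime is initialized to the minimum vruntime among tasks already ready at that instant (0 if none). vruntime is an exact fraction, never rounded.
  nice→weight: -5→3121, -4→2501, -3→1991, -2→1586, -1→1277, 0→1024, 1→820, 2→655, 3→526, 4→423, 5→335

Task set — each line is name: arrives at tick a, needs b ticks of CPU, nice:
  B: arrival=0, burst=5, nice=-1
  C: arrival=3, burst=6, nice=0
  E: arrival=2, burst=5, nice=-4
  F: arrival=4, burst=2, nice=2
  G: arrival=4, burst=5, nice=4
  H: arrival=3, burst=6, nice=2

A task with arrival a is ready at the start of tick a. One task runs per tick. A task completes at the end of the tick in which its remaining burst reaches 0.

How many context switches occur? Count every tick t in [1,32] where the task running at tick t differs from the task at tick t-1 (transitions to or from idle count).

context switches = 27

t=0: vr[B=0] → run B
t=1: vr[B=1024/1277] → run B
t=2: vr[B=2048/1277 E=2048/1277] → run B
t=3: vr[B=3072/1277 C=2048/1277 E=2048/1277 H=2048/1277] → run C
t=4: vr[B=3072/1277 C=3325/1277 E=2048/1277 F=2048/1277 G=2048/1277 H=2048/1277] → run E
t=5: vr[B=3072/1277 C=3325/1277 E=6429696/3193777 F=2048/1277 G=2048/1277 H=2048/1277] → run F
t=6: vr[B=3072/1277 C=3325/1277 E=6429696/3193777 F=2649088/836435 G=2048/1277 H=2048/1277] → run G
t=7: vr[B=3072/1277 C=3325/1277 E=6429696/3193777 F=2649088/836435 G=2173952/540171 H=2048/1277] → run H
t=8: vr[B=3072/1277 C=3325/1277 E=6429696/3193777 F=2649088/836435 G=2173952/540171 H=2649088/836435] → run E
t=9: vr[B=3072/1277 C=3325/1277 E=7737344/3193777 F=2649088/836435 G=2173952/540171 H=2649088/836435] → run B
t=10: vr[B=4096/1277 C=3325/1277 E=7737344/3193777 F=2649088/836435 G=2173952/540171 H=2649088/836435] → run E
t=11: vr[B=4096/1277 C=3325/1277 E=9044992/3193777 F=2649088/836435 G=2173952/540171 H=2649088/836435] → run C
t=12: vr[B=4096/1277 C=4602/1277 E=9044992/3193777 F=2649088/836435 G=2173952/540171 H=2649088/836435] → run E
t=13: vr[B=4096/1277 C=4602/1277 E=10352640/3193777 F=2649088/836435 G=2173952/540171 H=2649088/836435] → run F
t=14: vr[B=4096/1277 C=4602/1277 E=10352640/3193777 G=2173952/540171 H=2649088/836435] → run H
t=15: vr[B=4096/1277 C=4602/1277 E=10352640/3193777 G=2173952/540171 H=3956736/836435] → run B
t=16: vr[C=4602/1277 E=10352640/3193777 G=2173952/540171 H=3956736/836435] → run E
t=17: vr[C=4602/1277 G=2173952/540171 H=3956736/836435] → run C
t=18: vr[C=5879/1277 G=2173952/540171 H=3956736/836435] → run G
t=19: vr[C=5879/1277 G=3481600/540171 H=3956736/836435] → run C
t=20: vr[C=7156/1277 G=3481600/540171 H=3956736/836435] → run H
t=21: vr[C=7156/1277 G=3481600/540171 H=5264384/836435] → run C
t=22: vr[C=8433/1277 G=3481600/540171 H=5264384/836435] → run H
t=23: vr[C=8433/1277 G=3481600/540171 H=6572032/836435] → run G
t=24: vr[C=8433/1277 G=1596416/180057 H=6572032/836435] → run C
t=25: vr[G=1596416/180057 H=6572032/836435] → run H
t=26: vr[G=1596416/180057 H=1575936/167287] → run G
t=27: vr[G=6096896/540171 H=1575936/167287] → run H
t=28: vr[G=6096896/540171] → run G
t=29: (idle)
t=30: (idle)
t=31: (idle)
t=32: (idle)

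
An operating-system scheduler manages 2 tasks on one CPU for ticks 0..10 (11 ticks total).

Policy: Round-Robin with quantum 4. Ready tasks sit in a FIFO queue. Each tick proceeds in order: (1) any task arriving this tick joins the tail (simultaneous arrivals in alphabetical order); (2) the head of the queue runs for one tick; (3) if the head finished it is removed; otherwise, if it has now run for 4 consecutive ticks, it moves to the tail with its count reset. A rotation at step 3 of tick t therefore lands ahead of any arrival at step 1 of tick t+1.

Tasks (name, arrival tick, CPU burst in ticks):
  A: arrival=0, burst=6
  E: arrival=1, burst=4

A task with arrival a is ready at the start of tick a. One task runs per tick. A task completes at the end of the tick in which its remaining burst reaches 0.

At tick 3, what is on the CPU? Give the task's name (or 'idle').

t=0: queue=[A] q_used=0 → run A
t=1: queue=[A,E] q_used=1 → run A
t=2: queue=[A,E] q_used=2 → run A
t=3: queue=[A,E] q_used=3 → run A
t=4: queue=[E,A] q_used=0 → run E
t=5: queue=[E,A] q_used=1 → run E
t=6: queue=[E,A] q_used=2 → run E
t=7: queue=[E,A] q_used=3 → run E
t=8: queue=[A] q_used=0 → run A
t=9: queue=[A] q_used=1 → run A
t=10: (idle)

running at tick 3 = A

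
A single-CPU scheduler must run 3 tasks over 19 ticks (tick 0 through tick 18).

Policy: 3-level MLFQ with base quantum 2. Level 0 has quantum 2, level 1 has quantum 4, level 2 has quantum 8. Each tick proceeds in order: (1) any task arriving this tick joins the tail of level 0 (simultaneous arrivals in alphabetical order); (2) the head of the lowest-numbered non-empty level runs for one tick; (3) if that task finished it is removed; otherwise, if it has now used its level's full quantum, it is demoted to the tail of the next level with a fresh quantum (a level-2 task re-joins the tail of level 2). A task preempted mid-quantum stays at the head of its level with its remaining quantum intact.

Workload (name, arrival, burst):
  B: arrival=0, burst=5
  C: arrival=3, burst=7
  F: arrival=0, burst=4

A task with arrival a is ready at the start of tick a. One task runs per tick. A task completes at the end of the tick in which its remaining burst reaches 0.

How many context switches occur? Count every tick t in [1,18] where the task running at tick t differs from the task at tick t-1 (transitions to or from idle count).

t=0: L0/L1/L2 = BF/-/- → run B
t=1: L0/L1/L2 = BF/-/- → run B
t=2: L0/L1/L2 = F/B/- → run F
t=3: L0/L1/L2 = FC/B/- → run F
t=4: L0/L1/L2 = C/BF/- → run C
t=5: L0/L1/L2 = C/BF/- → run C
t=6: L0/L1/L2 = -/BFC/- → run B
t=7: L0/L1/L2 = -/BFC/- → run B
t=8: L0/L1/L2 = -/BFC/- → run B
t=9: L0/L1/L2 = -/FC/- → run F
t=10: L0/L1/L2 = -/FC/- → run F
t=11: L0/L1/L2 = -/C/- → run C
t=12: L0/L1/L2 = -/C/- → run C
t=13: L0/L1/L2 = -/C/- → run C
t=14: L0/L1/L2 = -/C/- → run C
t=15: L0/L1/L2 = -/-/C → run C
t=16: (idle)
t=17: (idle)
t=18: (idle)

context switches = 6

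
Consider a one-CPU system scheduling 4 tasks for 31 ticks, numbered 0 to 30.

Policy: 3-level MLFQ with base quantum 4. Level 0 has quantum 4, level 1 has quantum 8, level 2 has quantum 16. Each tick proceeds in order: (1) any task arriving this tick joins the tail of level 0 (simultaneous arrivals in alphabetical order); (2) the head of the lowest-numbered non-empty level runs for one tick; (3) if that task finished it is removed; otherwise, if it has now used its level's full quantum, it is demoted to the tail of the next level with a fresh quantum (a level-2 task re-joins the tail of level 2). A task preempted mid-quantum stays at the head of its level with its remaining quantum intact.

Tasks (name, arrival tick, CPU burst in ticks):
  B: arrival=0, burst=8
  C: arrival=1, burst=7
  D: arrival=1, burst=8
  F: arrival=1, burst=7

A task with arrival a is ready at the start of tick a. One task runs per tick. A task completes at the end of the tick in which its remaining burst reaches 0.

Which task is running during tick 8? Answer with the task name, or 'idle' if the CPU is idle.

running at tick 8 = D

t=0: L0/L1/L2 = B/-/- → run B
t=1: L0/L1/L2 = BCDF/-/- → run B
t=2: L0/L1/L2 = BCDF/-/- → run B
t=3: L0/L1/L2 = BCDF/-/- → run B
t=4: L0/L1/L2 = CDF/B/- → run C
t=5: L0/L1/L2 = CDF/B/- → run C
t=6: L0/L1/L2 = CDF/B/- → run C
t=7: L0/L1/L2 = CDF/B/- → run C
t=8: L0/L1/L2 = DF/BC/- → run D
t=9: L0/L1/L2 = DF/BC/- → run D
t=10: L0/L1/L2 = DF/BC/- → run D
t=11: L0/L1/L2 = DF/BC/- → run D
t=12: L0/L1/L2 = F/BCD/- → run F
t=13: L0/L1/L2 = F/BCD/- → run F
t=14: L0/L1/L2 = F/BCD/- → run F
t=15: L0/L1/L2 = F/BCD/- → run F
t=16: L0/L1/L2 = -/BCDF/- → run B
t=17: L0/L1/L2 = -/BCDF/- → run B
t=18: L0/L1/L2 = -/BCDF/- → run B
t=19: L0/L1/L2 = -/BCDF/- → run B
t=20: L0/L1/L2 = -/CDF/- → run C
t=21: L0/L1/L2 = -/CDF/- → run C
t=22: L0/L1/L2 = -/CDF/- → run C
t=23: L0/L1/L2 = -/DF/- → run D
t=24: L0/L1/L2 = -/DF/- → run D
t=25: L0/L1/L2 = -/DF/- → run D
t=26: L0/L1/L2 = -/DF/- → run D
t=27: L0/L1/L2 = -/F/- → run F
t=28: L0/L1/L2 = -/F/- → run F
t=29: L0/L1/L2 = -/F/- → run F
t=30: (idle)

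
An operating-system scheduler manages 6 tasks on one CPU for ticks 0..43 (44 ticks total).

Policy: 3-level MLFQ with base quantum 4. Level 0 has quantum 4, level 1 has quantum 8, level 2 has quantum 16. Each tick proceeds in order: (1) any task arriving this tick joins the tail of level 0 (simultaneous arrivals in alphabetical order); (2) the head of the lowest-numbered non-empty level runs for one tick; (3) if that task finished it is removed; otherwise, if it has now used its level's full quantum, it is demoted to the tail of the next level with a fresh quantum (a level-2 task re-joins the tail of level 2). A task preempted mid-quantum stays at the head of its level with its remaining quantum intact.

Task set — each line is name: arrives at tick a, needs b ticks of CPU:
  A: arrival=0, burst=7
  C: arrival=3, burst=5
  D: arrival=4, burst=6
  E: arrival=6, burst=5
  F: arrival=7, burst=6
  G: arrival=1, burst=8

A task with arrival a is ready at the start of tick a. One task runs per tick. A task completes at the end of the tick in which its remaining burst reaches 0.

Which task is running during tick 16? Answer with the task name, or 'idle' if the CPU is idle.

running at tick 16 = E

t=0: L0/L1/L2 = A/-/- → run A
t=1: L0/L1/L2 = AG/-/- → run A
t=2: L0/L1/L2 = AG/-/- → run A
t=3: L0/L1/L2 = AGC/-/- → run A
t=4: L0/L1/L2 = GCD/A/- → run G
t=5: L0/L1/L2 = GCD/A/- → run G
t=6: L0/L1/L2 = GCDE/A/- → run G
t=7: L0/L1/L2 = GCDEF/A/- → run G
t=8: L0/L1/L2 = CDEF/AG/- → run C
t=9: L0/L1/L2 = CDEF/AG/- → run C
t=10: L0/L1/L2 = CDEF/AG/- → run C
t=11: L0/L1/L2 = CDEF/AG/- → run C
t=12: L0/L1/L2 = DEF/AGC/- → run D
t=13: L0/L1/L2 = DEF/AGC/- → run D
t=14: L0/L1/L2 = DEF/AGC/- → run D
t=15: L0/L1/L2 = DEF/AGC/- → run D
t=16: L0/L1/L2 = EF/AGCD/- → run E
t=17: L0/L1/L2 = EF/AGCD/- → run E
t=18: L0/L1/L2 = EF/AGCD/- → run E
t=19: L0/L1/L2 = EF/AGCD/- → run E
t=20: L0/L1/L2 = F/AGCDE/- → run F
t=21: L0/L1/L2 = F/AGCDE/- → run F
t=22: L0/L1/L2 = F/AGCDE/- → run F
t=23: L0/L1/L2 = F/AGCDE/- → run F
t=24: L0/L1/L2 = -/AGCDEF/- → run A
t=25: L0/L1/L2 = -/AGCDEF/- → run A
t=26: L0/L1/L2 = -/AGCDEF/- → run A
t=27: L0/L1/L2 = -/GCDEF/- → run G
t=28: L0/L1/L2 = -/GCDEF/- → run G
t=29: L0/L1/L2 = -/GCDEF/- → run G
t=30: L0/L1/L2 = -/GCDEF/- → run G
t=31: L0/L1/L2 = -/CDEF/- → run C
t=32: L0/L1/L2 = -/DEF/- → run D
t=33: L0/L1/L2 = -/DEF/- → run D
t=34: L0/L1/L2 = -/EF/- → run E
t=35: L0/L1/L2 = -/F/- → run F
t=36: L0/L1/L2 = -/F/- → run F
t=37: (idle)
t=38: (idle)
t=39: (idle)
t=40: (idle)
t=41: (idle)
t=42: (idle)
t=43: (idle)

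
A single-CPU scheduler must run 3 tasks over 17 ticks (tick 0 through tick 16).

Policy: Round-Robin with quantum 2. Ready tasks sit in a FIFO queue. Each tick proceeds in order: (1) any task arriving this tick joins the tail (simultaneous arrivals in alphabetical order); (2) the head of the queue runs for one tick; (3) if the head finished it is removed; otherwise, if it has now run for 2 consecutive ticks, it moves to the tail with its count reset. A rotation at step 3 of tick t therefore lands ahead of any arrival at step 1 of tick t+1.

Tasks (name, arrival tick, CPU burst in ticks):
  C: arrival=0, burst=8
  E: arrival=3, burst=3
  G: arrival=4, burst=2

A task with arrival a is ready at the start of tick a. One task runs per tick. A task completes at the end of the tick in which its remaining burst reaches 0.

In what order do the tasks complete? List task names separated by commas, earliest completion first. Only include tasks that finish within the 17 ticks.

t=0: queue=[C] q_used=0 → run C
t=1: queue=[C] q_used=1 → run C
t=2: queue=[C] q_used=0 → run C
t=3: queue=[C,E] q_used=1 → run C
t=4: queue=[E,C,G] q_used=0 → run E
t=5: queue=[E,C,G] q_used=1 → run E
t=6: queue=[C,G,E] q_used=0 → run C
t=7: queue=[C,G,E] q_used=1 → run C
t=8: queue=[G,E,C] q_used=0 → run G
t=9: queue=[G,E,C] q_used=1 → run G
t=10: queue=[E,C] q_used=0 → run E
t=11: queue=[C] q_used=0 → run C
t=12: queue=[C] q_used=1 → run C
t=13: (idle)
t=14: (idle)
t=15: (idle)
t=16: (idle)

completion order = G, E, C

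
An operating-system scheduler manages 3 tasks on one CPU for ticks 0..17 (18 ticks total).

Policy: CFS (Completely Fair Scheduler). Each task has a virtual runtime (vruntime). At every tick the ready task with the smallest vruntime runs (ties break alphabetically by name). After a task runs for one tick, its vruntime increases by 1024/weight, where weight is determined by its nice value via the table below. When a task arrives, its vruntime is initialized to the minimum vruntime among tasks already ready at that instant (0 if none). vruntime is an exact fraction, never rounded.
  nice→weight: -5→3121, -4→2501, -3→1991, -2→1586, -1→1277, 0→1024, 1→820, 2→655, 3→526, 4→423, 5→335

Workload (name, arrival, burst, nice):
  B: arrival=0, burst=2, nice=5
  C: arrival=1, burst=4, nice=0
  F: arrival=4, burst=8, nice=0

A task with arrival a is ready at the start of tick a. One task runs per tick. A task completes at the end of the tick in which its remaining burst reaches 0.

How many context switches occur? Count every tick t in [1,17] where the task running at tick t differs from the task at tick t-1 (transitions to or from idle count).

context switches = 5

t=0: vr[B=0] → run B
t=1: vr[B=1024/335 C=1024/335] → run B
t=2: vr[C=1024/335] → run C
t=3: vr[C=1359/335] → run C
t=4: vr[C=1694/335 F=1694/335] → run C
t=5: vr[C=2029/335 F=1694/335] → run F
t=6: vr[C=2029/335 F=2029/335] → run C
t=7: vr[F=2029/335] → run F
t=8: vr[F=2364/335] → run F
t=9: vr[F=2699/335] → run F
t=10: vr[F=3034/335] → run F
t=11: vr[F=3369/335] → run F
t=12: vr[F=3704/335] → run F
t=13: vr[F=4039/335] → run F
t=14: (idle)
t=15: (idle)
t=16: (idle)
t=17: (idle)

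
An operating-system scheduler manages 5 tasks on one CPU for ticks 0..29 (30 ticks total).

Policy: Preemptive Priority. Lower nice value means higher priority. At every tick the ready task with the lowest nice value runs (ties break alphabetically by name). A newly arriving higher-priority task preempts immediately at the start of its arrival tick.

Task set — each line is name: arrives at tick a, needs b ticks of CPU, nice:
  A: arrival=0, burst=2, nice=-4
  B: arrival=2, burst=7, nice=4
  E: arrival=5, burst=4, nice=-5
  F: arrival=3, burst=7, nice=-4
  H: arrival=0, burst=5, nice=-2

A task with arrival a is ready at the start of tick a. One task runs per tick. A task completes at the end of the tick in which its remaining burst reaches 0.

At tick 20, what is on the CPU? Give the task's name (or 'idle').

t=0: ready={A,H} → run A
t=1: ready={A,H} → run A
t=2: ready={B,H} → run H
t=3: ready={B,F,H} → run F
t=4: ready={B,F,H} → run F
t=5: ready={B,E,F,H} → run E
t=6: ready={B,E,F,H} → run E
t=7: ready={B,E,F,H} → run E
t=8: ready={B,E,F,H} → run E
t=9: ready={B,F,H} → run F
t=10: ready={B,F,H} → run F
t=11: ready={B,F,H} → run F
t=12: ready={B,F,H} → run F
t=13: ready={B,F,H} → run F
t=14: ready={B,H} → run H
t=15: ready={B,H} → run H
t=16: ready={B,H} → run H
t=17: ready={B,H} → run H
t=18: ready={B} → run B
t=19: ready={B} → run B
t=20: ready={B} → run B
t=21: ready={B} → run B
t=22: ready={B} → run B
t=23: ready={B} → run B
t=24: ready={B} → run B
t=25: (idle)
t=26: (idle)
t=27: (idle)
t=28: (idle)
t=29: (idle)

running at tick 20 = B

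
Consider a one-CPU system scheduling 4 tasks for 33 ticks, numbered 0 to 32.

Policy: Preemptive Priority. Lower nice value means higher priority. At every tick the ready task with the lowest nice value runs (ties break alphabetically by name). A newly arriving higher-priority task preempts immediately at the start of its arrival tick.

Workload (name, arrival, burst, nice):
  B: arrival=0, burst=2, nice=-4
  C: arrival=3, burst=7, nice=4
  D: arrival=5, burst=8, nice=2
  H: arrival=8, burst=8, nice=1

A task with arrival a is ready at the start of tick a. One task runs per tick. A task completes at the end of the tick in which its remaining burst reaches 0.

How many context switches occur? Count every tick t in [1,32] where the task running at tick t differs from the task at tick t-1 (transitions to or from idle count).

context switches = 7

t=0: ready={B} → run B
t=1: ready={B} → run B
t=2: (idle)
t=3: ready={C} → run C
t=4: ready={C} → run C
t=5: ready={C,D} → run D
t=6: ready={C,D} → run D
t=7: ready={C,D} → run D
t=8: ready={C,D,H} → run H
t=9: ready={C,D,H} → run H
t=10: ready={C,D,H} → run H
t=11: ready={C,D,H} → run H
t=12: ready={C,D,H} → run H
t=13: ready={C,D,H} → run H
t=14: ready={C,D,H} → run H
t=15: ready={C,D,H} → run H
t=16: ready={C,D} → run D
t=17: ready={C,D} → run D
t=18: ready={C,D} → run D
t=19: ready={C,D} → run D
t=20: ready={C,D} → run D
t=21: ready={C} → run C
t=22: ready={C} → run C
t=23: ready={C} → run C
t=24: ready={C} → run C
t=25: ready={C} → run C
t=26: (idle)
t=27: (idle)
t=28: (idle)
t=29: (idle)
t=30: (idle)
t=31: (idle)
t=32: (idle)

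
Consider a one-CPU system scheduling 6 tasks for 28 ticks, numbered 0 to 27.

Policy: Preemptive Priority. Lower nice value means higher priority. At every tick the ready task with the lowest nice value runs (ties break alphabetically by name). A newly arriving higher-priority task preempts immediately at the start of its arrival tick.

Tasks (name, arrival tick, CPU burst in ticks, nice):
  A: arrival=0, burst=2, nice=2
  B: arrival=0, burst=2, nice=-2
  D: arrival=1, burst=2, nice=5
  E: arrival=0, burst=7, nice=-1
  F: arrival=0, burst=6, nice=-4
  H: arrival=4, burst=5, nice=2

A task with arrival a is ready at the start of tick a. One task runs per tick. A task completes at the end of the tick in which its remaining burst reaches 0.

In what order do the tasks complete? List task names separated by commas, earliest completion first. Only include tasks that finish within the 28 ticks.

t=0: ready={A,B,E,F} → run F
t=1: ready={A,B,D,E,F} → run F
t=2: ready={A,B,D,E,F} → run F
t=3: ready={A,B,D,E,F} → run F
t=4: ready={A,B,D,E,F,H} → run F
t=5: ready={A,B,D,E,F,H} → run F
t=6: ready={A,B,D,E,H} → run B
t=7: ready={A,B,D,E,H} → run B
t=8: ready={A,D,E,H} → run E
t=9: ready={A,D,E,H} → run E
t=10: ready={A,D,E,H} → run E
t=11: ready={A,D,E,H} → run E
t=12: ready={A,D,E,H} → run E
t=13: ready={A,D,E,H} → run E
t=14: ready={A,D,E,H} → run E
t=15: ready={A,D,H} → run A
t=16: ready={A,D,H} → run A
t=17: ready={D,H} → run H
t=18: ready={D,H} → run H
t=19: ready={D,H} → run H
t=20: ready={D,H} → run H
t=21: ready={D,H} → run H
t=22: ready={D} → run D
t=23: ready={D} → run D
t=24: (idle)
t=25: (idle)
t=26: (idle)
t=27: (idle)

completion order = F, B, E, A, H, D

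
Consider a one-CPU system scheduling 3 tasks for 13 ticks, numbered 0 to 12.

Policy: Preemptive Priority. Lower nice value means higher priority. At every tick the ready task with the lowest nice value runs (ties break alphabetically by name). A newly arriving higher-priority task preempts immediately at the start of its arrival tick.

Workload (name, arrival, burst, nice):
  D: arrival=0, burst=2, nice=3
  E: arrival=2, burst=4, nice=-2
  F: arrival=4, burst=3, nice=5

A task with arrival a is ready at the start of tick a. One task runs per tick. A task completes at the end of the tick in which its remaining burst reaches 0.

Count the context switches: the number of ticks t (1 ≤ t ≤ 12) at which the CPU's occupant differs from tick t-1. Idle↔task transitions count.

context switches = 3

t=0: ready={D} → run D
t=1: ready={D} → run D
t=2: ready={E} → run E
t=3: ready={E} → run E
t=4: ready={E,F} → run E
t=5: ready={E,F} → run E
t=6: ready={F} → run F
t=7: ready={F} → run F
t=8: ready={F} → run F
t=9: (idle)
t=10: (idle)
t=11: (idle)
t=12: (idle)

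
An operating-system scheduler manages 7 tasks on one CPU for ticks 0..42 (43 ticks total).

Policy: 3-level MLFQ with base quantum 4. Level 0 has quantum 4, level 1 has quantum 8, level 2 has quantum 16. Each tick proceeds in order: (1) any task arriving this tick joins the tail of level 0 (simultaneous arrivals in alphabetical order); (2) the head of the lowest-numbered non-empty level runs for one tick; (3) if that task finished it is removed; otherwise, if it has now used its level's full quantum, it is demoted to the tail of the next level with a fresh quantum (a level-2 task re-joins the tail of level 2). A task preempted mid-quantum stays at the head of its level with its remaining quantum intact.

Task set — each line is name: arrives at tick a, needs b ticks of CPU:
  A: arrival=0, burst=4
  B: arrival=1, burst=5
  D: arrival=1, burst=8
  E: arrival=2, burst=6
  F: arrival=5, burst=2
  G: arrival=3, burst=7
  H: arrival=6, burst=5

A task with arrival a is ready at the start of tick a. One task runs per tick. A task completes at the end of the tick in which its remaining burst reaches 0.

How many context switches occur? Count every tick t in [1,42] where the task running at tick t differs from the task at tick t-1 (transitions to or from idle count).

context switches = 12

t=0: L0/L1/L2 = A/-/- → run A
t=1: L0/L1/L2 = ABD/-/- → run A
t=2: L0/L1/L2 = ABDE/-/- → run A
t=3: L0/L1/L2 = ABDEG/-/- → run A
t=4: L0/L1/L2 = BDEG/-/- → run B
t=5: L0/L1/L2 = BDEGF/-/- → run B
t=6: L0/L1/L2 = BDEGFH/-/- → run B
t=7: L0/L1/L2 = BDEGFH/-/- → run B
t=8: L0/L1/L2 = DEGFH/B/- → run D
t=9: L0/L1/L2 = DEGFH/B/- → run D
t=10: L0/L1/L2 = DEGFH/B/- → run D
t=11: L0/L1/L2 = DEGFH/B/- → run D
t=12: L0/L1/L2 = EGFH/BD/- → run E
t=13: L0/L1/L2 = EGFH/BD/- → run E
t=14: L0/L1/L2 = EGFH/BD/- → run E
t=15: L0/L1/L2 = EGFH/BD/- → run E
t=16: L0/L1/L2 = GFH/BDE/- → run G
t=17: L0/L1/L2 = GFH/BDE/- → run G
t=18: L0/L1/L2 = GFH/BDE/- → run G
t=19: L0/L1/L2 = GFH/BDE/- → run G
t=20: L0/L1/L2 = FH/BDEG/- → run F
t=21: L0/L1/L2 = FH/BDEG/- → run F
t=22: L0/L1/L2 = H/BDEG/- → run H
t=23: L0/L1/L2 = H/BDEG/- → run H
t=24: L0/L1/L2 = H/BDEG/- → run H
t=25: L0/L1/L2 = H/BDEG/- → run H
t=26: L0/L1/L2 = -/BDEGH/- → run B
t=27: L0/L1/L2 = -/DEGH/- → run D
t=28: L0/L1/L2 = -/DEGH/- → run D
t=29: L0/L1/L2 = -/DEGH/- → run D
t=30: L0/L1/L2 = -/DEGH/- → run D
t=31: L0/L1/L2 = -/EGH/- → run E
t=32: L0/L1/L2 = -/EGH/- → run E
t=33: L0/L1/L2 = -/GH/- → run G
t=34: L0/L1/L2 = -/GH/- → run G
t=35: L0/L1/L2 = -/GH/- → run G
t=36: L0/L1/L2 = -/H/- → run H
t=37: (idle)
t=38: (idle)
t=39: (idle)
t=40: (idle)
t=41: (idle)
t=42: (idle)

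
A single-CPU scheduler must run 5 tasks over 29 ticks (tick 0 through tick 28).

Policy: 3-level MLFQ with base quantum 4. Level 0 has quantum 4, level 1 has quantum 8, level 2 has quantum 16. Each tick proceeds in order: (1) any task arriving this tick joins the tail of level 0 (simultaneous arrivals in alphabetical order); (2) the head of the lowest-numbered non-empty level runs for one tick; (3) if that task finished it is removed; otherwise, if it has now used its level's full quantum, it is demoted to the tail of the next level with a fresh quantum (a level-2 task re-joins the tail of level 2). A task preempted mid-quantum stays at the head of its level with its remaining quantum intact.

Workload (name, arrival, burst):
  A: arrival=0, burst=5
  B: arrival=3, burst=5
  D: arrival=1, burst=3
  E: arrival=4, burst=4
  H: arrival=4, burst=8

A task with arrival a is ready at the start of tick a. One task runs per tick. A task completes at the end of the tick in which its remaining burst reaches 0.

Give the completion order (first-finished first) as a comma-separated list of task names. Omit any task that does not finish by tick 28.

completion order = D, E, A, B, H

t=0: L0/L1/L2 = A/-/- → run A
t=1: L0/L1/L2 = AD/-/- → run A
t=2: L0/L1/L2 = AD/-/- → run A
t=3: L0/L1/L2 = ADB/-/- → run A
t=4: L0/L1/L2 = DBEH/A/- → run D
t=5: L0/L1/L2 = DBEH/A/- → run D
t=6: L0/L1/L2 = DBEH/A/- → run D
t=7: L0/L1/L2 = BEH/A/- → run B
t=8: L0/L1/L2 = BEH/A/- → run B
t=9: L0/L1/L2 = BEH/A/- → run B
t=10: L0/L1/L2 = BEH/A/- → run B
t=11: L0/L1/L2 = EH/AB/- → run E
t=12: L0/L1/L2 = EH/AB/- → run E
t=13: L0/L1/L2 = EH/AB/- → run E
t=14: L0/L1/L2 = EH/AB/- → run E
t=15: L0/L1/L2 = H/AB/- → run H
t=16: L0/L1/L2 = H/AB/- → run H
t=17: L0/L1/L2 = H/AB/- → run H
t=18: L0/L1/L2 = H/AB/- → run H
t=19: L0/L1/L2 = -/ABH/- → run A
t=20: L0/L1/L2 = -/BH/- → run B
t=21: L0/L1/L2 = -/H/- → run H
t=22: L0/L1/L2 = -/H/- → run H
t=23: L0/L1/L2 = -/H/- → run H
t=24: L0/L1/L2 = -/H/- → run H
t=25: (idle)
t=26: (idle)
t=27: (idle)
t=28: (idle)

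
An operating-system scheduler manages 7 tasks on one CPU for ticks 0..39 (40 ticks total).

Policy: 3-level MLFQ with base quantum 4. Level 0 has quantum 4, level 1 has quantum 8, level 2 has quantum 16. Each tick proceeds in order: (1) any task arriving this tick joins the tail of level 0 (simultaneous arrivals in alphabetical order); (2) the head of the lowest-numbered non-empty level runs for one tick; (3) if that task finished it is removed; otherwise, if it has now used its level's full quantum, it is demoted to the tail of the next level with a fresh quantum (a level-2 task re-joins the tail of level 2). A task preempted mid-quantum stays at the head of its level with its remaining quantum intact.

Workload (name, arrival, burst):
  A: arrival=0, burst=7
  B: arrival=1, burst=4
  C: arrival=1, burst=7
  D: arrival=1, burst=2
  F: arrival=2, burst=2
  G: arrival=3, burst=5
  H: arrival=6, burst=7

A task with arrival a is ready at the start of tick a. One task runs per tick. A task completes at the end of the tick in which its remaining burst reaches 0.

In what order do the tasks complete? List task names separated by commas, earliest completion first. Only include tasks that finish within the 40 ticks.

completion order = B, D, F, A, C, G, H

t=0: L0/L1/L2 = A/-/- → run A
t=1: L0/L1/L2 = ABCD/-/- → run A
t=2: L0/L1/L2 = ABCDF/-/- → run A
t=3: L0/L1/L2 = ABCDFG/-/- → run A
t=4: L0/L1/L2 = BCDFG/A/- → run B
t=5: L0/L1/L2 = BCDFG/A/- → run B
t=6: L0/L1/L2 = BCDFGH/A/- → run B
t=7: L0/L1/L2 = BCDFGH/A/- → run B
t=8: L0/L1/L2 = CDFGH/A/- → run C
t=9: L0/L1/L2 = CDFGH/A/- → run C
t=10: L0/L1/L2 = CDFGH/A/- → run C
t=11: L0/L1/L2 = CDFGH/A/- → run C
t=12: L0/L1/L2 = DFGH/AC/- → run D
t=13: L0/L1/L2 = DFGH/AC/- → run D
t=14: L0/L1/L2 = FGH/AC/- → run F
t=15: L0/L1/L2 = FGH/AC/- → run F
t=16: L0/L1/L2 = GH/AC/- → run G
t=17: L0/L1/L2 = GH/AC/- → run G
t=18: L0/L1/L2 = GH/AC/- → run G
t=19: L0/L1/L2 = GH/AC/- → run G
t=20: L0/L1/L2 = H/ACG/- → run H
t=21: L0/L1/L2 = H/ACG/- → run H
t=22: L0/L1/L2 = H/ACG/- → run H
t=23: L0/L1/L2 = H/ACG/- → run H
t=24: L0/L1/L2 = -/ACGH/- → run A
t=25: L0/L1/L2 = -/ACGH/- → run A
t=26: L0/L1/L2 = -/ACGH/- → run A
t=27: L0/L1/L2 = -/CGH/- → run C
t=28: L0/L1/L2 = -/CGH/- → run C
t=29: L0/L1/L2 = -/CGH/- → run C
t=30: L0/L1/L2 = -/GH/- → run G
t=31: L0/L1/L2 = -/H/- → run H
t=32: L0/L1/L2 = -/H/- → run H
t=33: L0/L1/L2 = -/H/- → run H
t=34: (idle)
t=35: (idle)
t=36: (idle)
t=37: (idle)
t=38: (idle)
t=39: (idle)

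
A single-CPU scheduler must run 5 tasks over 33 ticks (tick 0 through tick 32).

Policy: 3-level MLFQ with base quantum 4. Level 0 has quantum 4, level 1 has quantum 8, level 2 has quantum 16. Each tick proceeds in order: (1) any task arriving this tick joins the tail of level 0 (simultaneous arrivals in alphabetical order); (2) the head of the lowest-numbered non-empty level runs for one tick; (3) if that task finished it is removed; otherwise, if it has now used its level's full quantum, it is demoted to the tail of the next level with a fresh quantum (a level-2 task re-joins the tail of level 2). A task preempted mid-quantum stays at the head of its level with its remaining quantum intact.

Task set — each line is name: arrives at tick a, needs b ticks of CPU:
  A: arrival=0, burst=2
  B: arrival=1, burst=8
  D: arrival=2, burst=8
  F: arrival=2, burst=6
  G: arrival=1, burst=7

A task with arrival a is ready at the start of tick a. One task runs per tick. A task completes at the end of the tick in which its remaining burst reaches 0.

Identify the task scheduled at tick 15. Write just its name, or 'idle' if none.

t=0: L0/L1/L2 = A/-/- → run A
t=1: L0/L1/L2 = ABG/-/- → run A
t=2: L0/L1/L2 = BGDF/-/- → run B
t=3: L0/L1/L2 = BGDF/-/- → run B
t=4: L0/L1/L2 = BGDF/-/- → run B
t=5: L0/L1/L2 = BGDF/-/- → run B
t=6: L0/L1/L2 = GDF/B/- → run G
t=7: L0/L1/L2 = GDF/B/- → run G
t=8: L0/L1/L2 = GDF/B/- → run G
t=9: L0/L1/L2 = GDF/B/- → run G
t=10: L0/L1/L2 = DF/BG/- → run D
t=11: L0/L1/L2 = DF/BG/- → run D
t=12: L0/L1/L2 = DF/BG/- → run D
t=13: L0/L1/L2 = DF/BG/- → run D
t=14: L0/L1/L2 = F/BGD/- → run F
t=15: L0/L1/L2 = F/BGD/- → run F
t=16: L0/L1/L2 = F/BGD/- → run F
t=17: L0/L1/L2 = F/BGD/- → run F
t=18: L0/L1/L2 = -/BGDF/- → run B
t=19: L0/L1/L2 = -/BGDF/- → run B
t=20: L0/L1/L2 = -/BGDF/- → run B
t=21: L0/L1/L2 = -/BGDF/- → run B
t=22: L0/L1/L2 = -/GDF/- → run G
t=23: L0/L1/L2 = -/GDF/- → run G
t=24: L0/L1/L2 = -/GDF/- → run G
t=25: L0/L1/L2 = -/DF/- → run D
t=26: L0/L1/L2 = -/DF/- → run D
t=27: L0/L1/L2 = -/DF/- → run D
t=28: L0/L1/L2 = -/DF/- → run D
t=29: L0/L1/L2 = -/F/- → run F
t=30: L0/L1/L2 = -/F/- → run F
t=31: (idle)
t=32: (idle)

running at tick 15 = F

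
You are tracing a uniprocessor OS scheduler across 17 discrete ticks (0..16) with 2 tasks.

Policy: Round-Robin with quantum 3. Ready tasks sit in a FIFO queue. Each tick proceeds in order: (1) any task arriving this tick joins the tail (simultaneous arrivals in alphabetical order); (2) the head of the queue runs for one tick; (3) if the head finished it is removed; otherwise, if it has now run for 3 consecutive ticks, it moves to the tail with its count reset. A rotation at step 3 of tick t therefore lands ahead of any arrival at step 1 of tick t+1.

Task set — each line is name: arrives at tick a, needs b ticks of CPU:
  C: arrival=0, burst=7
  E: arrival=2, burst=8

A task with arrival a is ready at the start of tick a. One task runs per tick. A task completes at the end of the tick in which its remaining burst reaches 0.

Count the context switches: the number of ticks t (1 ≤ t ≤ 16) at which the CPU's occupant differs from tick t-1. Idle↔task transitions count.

context switches = 6

t=0: queue=[C] q_used=0 → run C
t=1: queue=[C] q_used=1 → run C
t=2: queue=[C,E] q_used=2 → run C
t=3: queue=[E,C] q_used=0 → run E
t=4: queue=[E,C] q_used=1 → run E
t=5: queue=[E,C] q_used=2 → run E
t=6: queue=[C,E] q_used=0 → run C
t=7: queue=[C,E] q_used=1 → run C
t=8: queue=[C,E] q_used=2 → run C
t=9: queue=[E,C] q_used=0 → run E
t=10: queue=[E,C] q_used=1 → run E
t=11: queue=[E,C] q_used=2 → run E
t=12: queue=[C,E] q_used=0 → run C
t=13: queue=[E] q_used=0 → run E
t=14: queue=[E] q_used=1 → run E
t=15: (idle)
t=16: (idle)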